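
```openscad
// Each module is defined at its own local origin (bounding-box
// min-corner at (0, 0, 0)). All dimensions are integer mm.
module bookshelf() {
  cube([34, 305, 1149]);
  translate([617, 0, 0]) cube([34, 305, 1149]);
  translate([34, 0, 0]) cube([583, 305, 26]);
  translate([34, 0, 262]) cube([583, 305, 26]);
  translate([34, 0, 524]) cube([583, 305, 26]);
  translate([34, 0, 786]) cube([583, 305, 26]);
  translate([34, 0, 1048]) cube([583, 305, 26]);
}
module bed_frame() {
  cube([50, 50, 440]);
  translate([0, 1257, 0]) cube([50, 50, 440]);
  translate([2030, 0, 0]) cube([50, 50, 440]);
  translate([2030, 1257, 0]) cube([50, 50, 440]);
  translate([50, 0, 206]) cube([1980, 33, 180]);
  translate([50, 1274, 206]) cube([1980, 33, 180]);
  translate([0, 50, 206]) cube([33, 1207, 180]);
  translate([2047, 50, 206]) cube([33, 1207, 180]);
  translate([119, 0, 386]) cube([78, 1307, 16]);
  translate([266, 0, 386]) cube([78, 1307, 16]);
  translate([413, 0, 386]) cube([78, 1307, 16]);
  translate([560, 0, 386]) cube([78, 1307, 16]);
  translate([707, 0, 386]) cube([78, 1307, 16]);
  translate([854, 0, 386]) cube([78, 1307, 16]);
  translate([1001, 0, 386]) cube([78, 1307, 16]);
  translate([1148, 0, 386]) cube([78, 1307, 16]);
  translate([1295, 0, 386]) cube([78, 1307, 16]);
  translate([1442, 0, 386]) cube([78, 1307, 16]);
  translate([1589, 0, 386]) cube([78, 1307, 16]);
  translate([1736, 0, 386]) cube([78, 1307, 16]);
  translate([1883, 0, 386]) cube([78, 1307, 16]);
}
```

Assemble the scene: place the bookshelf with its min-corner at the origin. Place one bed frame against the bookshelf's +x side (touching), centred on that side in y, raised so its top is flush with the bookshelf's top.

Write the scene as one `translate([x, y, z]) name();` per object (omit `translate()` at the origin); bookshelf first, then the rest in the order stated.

bookshelf();
translate([651, -501, 709]) bed_frame();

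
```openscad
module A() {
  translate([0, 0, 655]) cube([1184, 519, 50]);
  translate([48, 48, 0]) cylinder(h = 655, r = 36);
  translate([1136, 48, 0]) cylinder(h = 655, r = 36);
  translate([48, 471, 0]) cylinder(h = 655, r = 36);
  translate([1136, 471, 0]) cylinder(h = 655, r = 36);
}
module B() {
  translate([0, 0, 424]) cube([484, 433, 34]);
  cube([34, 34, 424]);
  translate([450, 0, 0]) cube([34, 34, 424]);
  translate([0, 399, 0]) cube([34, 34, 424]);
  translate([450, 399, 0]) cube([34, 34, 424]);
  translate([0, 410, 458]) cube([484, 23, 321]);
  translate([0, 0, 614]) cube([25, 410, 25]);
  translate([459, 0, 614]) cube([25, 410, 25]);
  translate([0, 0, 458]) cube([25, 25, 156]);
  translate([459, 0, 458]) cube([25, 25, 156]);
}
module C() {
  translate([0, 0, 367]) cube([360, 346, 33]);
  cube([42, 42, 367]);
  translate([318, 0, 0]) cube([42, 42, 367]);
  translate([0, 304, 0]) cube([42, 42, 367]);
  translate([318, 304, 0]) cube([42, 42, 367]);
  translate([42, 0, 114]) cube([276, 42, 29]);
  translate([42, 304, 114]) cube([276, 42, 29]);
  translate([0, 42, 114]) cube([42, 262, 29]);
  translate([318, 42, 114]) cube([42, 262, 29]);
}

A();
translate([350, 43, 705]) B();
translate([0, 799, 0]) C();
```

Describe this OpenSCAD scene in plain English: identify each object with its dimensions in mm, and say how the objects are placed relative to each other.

A is a rectangular dining table. The top is 1184×519×50 mm with its upper surface at z = 705 mm. It stands on four round legs of 72 mm diameter, each leg's bounding box inset 12 mm from the nearest pair of top edges, running from the floor to the underside of the top.

B is a chair. The seat is a 484×433×34 mm slab with its top at z = 458 mm, on four 34×34 mm corner legs (flush with the seat edges, standing on z = 0). A flat backrest 23 mm thick, 321 mm tall, spans the full seat width and rises from the seat top along its +y edge, rear face flush with the rear of the seat. Two armrests of 25×25 mm section run along each side from the seat's front edge to the front of the backrest, top faces 181 mm above the seat top and outer faces flush with the seat's x-edges; a 25×25 mm post under the front of each armrest stands on the seat at the front corner.

C is a simple wooden stool: a rectangular seat 360 mm (x) by 346 mm (y), 33 mm thick, top face at z = 400 mm, on four square legs, each 42×42 mm in cross-section. The legs rest on z = 0, each flush with a corner of the seat. Four stretchers, 42 mm wide and 29 mm tall, connect adjacent legs with their undersides at z = 114 mm, each running between the inner faces of the legs it joins and aligned with the legs' outer faces on the other axis.

The chair is on top of the table, centred. The stool is on the floor beside the table on its +y side.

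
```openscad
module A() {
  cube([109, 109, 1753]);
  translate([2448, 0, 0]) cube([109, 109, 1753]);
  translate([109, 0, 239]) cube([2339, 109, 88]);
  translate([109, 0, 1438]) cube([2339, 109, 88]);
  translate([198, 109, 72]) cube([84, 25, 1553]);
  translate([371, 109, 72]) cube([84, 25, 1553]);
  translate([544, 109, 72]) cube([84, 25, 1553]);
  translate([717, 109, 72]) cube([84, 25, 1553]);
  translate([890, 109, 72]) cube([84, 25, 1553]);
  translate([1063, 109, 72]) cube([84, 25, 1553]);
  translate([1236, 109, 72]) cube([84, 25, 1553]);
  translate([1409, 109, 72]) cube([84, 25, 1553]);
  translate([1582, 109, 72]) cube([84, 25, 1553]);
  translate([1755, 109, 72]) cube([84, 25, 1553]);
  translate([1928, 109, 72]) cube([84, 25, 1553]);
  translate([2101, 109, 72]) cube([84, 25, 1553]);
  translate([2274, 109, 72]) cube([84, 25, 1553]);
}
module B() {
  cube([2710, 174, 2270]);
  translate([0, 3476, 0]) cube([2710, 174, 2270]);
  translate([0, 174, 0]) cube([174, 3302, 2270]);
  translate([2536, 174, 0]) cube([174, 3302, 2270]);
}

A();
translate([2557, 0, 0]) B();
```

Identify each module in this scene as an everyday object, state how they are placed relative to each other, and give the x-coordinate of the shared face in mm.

A is a fence section. B is a house frame. The house frame is against the fence section's +x side, with their −y faces flush. The x-coordinate of the shared face is 2557 mm.

The fence section's +x face and the house frame's −x face are both at x = 2557 mm.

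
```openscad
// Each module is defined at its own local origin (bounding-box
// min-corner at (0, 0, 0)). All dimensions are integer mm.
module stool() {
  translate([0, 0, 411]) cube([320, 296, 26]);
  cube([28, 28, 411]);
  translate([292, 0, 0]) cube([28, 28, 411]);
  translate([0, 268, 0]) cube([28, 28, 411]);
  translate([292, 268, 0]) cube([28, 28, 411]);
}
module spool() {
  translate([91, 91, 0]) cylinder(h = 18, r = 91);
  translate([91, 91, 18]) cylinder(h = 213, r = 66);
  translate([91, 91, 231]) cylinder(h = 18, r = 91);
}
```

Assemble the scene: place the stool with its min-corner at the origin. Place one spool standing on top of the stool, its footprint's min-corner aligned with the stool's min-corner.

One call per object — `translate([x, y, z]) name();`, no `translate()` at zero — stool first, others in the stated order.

stool();
translate([0, 0, 437]) spool();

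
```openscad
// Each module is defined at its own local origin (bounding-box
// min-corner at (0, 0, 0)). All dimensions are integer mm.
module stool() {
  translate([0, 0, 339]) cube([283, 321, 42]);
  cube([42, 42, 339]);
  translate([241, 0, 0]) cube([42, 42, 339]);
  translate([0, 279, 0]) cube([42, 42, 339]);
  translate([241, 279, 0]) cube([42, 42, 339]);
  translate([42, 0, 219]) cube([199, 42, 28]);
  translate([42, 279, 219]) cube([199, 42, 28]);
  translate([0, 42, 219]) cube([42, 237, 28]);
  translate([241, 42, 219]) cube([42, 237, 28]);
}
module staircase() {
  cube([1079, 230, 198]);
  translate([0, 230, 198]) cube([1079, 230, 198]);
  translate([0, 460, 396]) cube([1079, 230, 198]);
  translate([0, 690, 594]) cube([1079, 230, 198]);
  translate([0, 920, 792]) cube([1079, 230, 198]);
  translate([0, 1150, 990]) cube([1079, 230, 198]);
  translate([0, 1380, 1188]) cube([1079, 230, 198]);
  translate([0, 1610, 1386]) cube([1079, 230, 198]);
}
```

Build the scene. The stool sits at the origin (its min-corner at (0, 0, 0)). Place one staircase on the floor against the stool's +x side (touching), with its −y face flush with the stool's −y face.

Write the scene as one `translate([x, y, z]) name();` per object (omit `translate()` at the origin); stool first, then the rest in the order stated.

stool();
translate([283, 0, 0]) staircase();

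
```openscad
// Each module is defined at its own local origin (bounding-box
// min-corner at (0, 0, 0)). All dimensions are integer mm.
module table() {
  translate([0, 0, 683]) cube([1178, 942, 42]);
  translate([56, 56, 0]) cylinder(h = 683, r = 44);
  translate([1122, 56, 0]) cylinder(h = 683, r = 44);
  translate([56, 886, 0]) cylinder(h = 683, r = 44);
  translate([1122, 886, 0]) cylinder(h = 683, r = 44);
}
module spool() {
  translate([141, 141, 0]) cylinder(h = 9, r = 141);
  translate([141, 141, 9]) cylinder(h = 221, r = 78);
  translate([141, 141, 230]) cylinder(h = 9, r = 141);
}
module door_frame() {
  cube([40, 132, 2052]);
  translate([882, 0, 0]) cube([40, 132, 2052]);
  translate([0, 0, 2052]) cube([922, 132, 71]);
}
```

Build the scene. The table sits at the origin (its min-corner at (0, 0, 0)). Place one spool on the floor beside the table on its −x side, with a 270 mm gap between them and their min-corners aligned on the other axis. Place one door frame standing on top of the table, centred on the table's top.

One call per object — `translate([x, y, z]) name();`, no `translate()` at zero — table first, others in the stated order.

table();
translate([-552, 0, 0]) spool();
translate([128, 405, 725]) door_frame();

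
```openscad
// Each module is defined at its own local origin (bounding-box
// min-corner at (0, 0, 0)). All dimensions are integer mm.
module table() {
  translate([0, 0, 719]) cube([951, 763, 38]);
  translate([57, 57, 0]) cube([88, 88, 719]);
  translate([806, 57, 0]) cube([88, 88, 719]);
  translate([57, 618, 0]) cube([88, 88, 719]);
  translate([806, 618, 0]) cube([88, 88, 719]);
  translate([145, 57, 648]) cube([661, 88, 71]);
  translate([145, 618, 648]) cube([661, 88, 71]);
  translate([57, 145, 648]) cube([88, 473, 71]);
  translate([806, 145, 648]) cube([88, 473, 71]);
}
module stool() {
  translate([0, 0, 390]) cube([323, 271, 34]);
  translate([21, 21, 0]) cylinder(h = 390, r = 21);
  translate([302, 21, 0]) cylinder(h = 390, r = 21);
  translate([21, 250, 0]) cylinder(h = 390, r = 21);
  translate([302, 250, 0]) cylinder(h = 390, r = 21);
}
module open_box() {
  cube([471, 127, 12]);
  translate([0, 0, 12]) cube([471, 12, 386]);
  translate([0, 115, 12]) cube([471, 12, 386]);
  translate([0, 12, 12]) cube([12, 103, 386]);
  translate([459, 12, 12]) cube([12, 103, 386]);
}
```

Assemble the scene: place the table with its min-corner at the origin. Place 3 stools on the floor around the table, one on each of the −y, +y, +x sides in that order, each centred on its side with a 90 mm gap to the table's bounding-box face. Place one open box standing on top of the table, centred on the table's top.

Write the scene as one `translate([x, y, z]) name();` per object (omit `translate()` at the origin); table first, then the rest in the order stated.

table();
translate([314, -361, 0]) stool();
translate([314, 853, 0]) stool();
translate([1041, 246, 0]) stool();
translate([240, 318, 757]) open_box();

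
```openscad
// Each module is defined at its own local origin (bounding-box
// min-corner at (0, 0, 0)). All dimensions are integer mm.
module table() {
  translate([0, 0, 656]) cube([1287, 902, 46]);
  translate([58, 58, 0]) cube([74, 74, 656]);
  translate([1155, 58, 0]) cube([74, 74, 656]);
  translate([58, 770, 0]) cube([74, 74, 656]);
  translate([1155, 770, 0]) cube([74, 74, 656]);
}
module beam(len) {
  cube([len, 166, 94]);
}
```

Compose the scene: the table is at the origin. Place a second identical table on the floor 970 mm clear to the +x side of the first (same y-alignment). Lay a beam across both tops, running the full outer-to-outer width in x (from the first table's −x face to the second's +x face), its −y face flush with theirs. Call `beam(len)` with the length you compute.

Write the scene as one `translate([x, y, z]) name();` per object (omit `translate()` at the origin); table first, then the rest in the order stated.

table();
translate([2257, 0, 0]) table();
translate([0, 0, 702]) beam(3544);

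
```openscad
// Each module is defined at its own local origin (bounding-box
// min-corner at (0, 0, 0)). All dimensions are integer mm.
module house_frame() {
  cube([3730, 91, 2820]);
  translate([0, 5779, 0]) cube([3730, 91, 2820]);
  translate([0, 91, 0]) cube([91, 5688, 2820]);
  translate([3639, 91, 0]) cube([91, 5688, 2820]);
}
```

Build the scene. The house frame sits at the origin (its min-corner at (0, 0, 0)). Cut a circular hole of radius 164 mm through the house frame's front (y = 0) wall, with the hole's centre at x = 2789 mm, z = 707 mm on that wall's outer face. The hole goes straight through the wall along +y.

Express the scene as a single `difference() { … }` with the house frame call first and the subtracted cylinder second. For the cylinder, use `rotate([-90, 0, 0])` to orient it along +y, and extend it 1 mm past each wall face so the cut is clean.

difference() {
  house_frame();
  translate([2789, -1, 707]) rotate([-90, 0, 0]) cylinder(h = 93, r = 164);
}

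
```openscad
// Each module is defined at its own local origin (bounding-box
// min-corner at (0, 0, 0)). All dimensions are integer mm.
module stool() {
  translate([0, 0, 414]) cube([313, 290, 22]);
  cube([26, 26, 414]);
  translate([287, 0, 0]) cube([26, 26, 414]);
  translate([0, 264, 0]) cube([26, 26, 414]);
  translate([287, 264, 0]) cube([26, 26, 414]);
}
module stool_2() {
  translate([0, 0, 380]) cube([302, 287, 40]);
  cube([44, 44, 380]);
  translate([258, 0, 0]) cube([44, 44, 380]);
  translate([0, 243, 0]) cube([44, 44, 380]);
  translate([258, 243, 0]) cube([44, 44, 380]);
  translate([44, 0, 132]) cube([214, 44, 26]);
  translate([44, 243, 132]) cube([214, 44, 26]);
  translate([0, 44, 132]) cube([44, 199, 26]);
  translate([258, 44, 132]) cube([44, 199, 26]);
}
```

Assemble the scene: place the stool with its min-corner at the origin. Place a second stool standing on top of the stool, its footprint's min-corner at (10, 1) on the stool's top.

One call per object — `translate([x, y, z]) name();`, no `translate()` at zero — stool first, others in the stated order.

stool();
translate([10, 1, 436]) stool_2();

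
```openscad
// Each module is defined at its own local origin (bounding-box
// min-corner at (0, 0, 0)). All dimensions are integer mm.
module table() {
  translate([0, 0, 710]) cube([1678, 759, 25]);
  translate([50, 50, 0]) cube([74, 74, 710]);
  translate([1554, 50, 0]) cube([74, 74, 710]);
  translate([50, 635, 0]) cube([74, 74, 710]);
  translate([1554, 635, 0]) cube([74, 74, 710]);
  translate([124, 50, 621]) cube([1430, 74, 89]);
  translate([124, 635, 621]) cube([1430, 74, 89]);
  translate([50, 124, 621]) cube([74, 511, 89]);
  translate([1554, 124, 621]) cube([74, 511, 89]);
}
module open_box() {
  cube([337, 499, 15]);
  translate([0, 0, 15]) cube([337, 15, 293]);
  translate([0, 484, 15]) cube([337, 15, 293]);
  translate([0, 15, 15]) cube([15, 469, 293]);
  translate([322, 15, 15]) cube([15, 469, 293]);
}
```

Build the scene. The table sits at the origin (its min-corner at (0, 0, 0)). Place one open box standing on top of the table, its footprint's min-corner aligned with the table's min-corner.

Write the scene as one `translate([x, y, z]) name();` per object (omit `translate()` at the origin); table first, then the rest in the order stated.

table();
translate([0, 0, 735]) open_box();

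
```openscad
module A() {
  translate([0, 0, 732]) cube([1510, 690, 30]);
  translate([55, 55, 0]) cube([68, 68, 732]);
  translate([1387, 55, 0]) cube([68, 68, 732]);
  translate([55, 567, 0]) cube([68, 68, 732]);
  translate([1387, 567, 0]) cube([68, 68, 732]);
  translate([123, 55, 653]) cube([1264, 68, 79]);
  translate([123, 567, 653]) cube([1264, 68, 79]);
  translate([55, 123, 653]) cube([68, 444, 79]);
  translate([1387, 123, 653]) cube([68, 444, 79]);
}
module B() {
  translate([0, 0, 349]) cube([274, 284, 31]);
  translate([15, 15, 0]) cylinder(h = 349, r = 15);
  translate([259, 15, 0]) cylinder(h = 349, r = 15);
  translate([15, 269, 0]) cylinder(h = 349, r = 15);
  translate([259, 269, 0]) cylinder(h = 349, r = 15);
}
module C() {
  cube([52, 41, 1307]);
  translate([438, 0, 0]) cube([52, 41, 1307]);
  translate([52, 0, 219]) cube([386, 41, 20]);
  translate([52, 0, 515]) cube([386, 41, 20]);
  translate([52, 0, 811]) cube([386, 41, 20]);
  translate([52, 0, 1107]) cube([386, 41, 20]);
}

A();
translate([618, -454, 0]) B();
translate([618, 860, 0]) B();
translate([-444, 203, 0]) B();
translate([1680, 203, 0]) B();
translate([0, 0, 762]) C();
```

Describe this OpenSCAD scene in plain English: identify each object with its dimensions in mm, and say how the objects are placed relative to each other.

A is a table: top 1510 mm (x) × 690 mm (y), 30 mm thick, upper face at z = 762 mm, on four 68×68 mm square legs, each inset 55 mm from the nearest pair of top edges, running from z = 0 to the bottom of the top. Four apron rails, 68 mm thick and 79 mm tall, run between adjacent legs with their top edges flush with the underside of the top and their outer faces flush with the legs' outer faces.

B is a four-legged stool. The seat is a 274×284×31 mm slab whose top surface is at z = 380 mm; four round legs, each 30 mm in diameter, run from the floor (z = 0) to the underside of the seat, each leg's axis is inset half a diameter from the nearest pair of seat edges (so the leg's bounding box is flush with the corner).

C is a wooden ladder with two side rails of 52×41 mm section and 1307 mm height, set 490 mm apart overall. Between them run 4 rectangular rungs (41 mm deep, 20 mm thick), front faces flush with the rails' −y face. The bottom of the first rung is 219 mm above the floor and each subsequent rung is 296 mm higher than the one below.

Four stools sit around the table at the −y, +y, −x, +x sides. The ladder is on top of the table.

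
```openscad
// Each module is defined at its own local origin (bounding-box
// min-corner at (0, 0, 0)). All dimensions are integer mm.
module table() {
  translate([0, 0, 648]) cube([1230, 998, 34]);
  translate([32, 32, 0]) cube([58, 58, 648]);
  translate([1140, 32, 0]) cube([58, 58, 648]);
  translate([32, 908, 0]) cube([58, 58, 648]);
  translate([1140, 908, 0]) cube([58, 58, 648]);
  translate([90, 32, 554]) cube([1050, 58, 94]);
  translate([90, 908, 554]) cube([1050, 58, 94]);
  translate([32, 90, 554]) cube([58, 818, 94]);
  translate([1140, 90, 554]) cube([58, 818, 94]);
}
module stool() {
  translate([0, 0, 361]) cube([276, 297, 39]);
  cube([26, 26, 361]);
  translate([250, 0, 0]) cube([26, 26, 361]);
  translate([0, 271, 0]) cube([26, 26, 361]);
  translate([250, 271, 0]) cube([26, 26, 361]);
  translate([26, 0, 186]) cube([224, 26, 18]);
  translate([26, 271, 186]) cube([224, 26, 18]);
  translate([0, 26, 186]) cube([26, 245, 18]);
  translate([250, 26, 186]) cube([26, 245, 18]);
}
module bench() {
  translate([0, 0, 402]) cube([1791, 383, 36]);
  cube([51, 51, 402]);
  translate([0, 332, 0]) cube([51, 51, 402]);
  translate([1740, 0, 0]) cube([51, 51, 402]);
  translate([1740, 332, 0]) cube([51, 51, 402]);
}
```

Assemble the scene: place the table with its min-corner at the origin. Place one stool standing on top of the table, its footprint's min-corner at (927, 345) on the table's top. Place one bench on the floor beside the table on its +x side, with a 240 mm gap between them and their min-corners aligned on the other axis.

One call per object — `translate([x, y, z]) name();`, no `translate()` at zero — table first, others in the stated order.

table();
translate([927, 345, 682]) stool();
translate([1470, 0, 0]) bench();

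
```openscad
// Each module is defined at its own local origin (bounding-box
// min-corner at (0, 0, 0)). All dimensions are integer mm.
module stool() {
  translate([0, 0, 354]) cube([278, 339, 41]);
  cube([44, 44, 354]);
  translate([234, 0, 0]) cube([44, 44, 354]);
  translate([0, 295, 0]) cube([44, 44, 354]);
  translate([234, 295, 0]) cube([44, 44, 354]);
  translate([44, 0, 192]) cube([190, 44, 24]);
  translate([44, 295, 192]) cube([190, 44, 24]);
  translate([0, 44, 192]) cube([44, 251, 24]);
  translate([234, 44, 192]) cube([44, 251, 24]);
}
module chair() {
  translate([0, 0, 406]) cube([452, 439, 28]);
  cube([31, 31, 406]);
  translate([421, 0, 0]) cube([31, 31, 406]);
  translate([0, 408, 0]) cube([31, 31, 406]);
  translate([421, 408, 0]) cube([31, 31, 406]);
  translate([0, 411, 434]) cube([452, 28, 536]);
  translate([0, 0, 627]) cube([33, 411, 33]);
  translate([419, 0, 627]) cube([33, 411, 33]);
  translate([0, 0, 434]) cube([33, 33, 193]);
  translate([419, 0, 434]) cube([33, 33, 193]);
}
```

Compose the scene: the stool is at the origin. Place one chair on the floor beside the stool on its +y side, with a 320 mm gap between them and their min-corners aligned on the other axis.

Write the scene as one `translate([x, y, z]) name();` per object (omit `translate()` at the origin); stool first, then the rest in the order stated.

stool();
translate([0, 659, 0]) chair();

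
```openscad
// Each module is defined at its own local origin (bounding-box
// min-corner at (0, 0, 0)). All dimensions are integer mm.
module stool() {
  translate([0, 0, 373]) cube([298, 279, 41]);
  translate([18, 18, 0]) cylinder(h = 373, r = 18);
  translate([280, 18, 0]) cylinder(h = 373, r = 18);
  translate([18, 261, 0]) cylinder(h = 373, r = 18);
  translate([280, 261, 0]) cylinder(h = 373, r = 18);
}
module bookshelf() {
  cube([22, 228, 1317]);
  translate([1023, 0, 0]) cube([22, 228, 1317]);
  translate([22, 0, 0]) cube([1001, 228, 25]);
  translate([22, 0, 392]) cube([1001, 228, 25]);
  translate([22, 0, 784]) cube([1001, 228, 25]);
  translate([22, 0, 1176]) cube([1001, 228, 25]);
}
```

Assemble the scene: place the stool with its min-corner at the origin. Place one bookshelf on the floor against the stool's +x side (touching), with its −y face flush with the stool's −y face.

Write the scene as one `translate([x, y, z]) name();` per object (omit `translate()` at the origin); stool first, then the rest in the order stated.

stool();
translate([298, 0, 0]) bookshelf();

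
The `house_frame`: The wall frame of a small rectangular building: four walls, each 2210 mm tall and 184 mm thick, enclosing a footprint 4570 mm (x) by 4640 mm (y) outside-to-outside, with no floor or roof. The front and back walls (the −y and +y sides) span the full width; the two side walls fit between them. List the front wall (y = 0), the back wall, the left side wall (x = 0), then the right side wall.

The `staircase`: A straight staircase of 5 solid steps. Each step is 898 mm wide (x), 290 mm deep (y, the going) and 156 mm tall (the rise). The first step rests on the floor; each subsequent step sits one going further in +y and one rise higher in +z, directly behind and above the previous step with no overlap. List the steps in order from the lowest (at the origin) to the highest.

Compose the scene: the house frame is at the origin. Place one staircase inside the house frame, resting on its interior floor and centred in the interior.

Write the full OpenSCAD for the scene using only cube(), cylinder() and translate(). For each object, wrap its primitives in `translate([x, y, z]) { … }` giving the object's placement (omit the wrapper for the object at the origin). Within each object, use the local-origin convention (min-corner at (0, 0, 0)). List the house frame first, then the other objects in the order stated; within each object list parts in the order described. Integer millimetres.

cube([4570, 184, 2210]);
translate([0, 4456, 0]) cube([4570, 184, 2210]);
translate([0, 184, 0]) cube([184, 4272, 2210]);
translate([4386, 184, 0]) cube([184, 4272, 2210]);
translate([1836, 1595, 0]) {
  cube([898, 290, 156]);
  translate([0, 290, 156]) cube([898, 290, 156]);
  translate([0, 580, 312]) cube([898, 290, 156]);
  translate([0, 870, 468]) cube([898, 290, 156]);
  translate([0, 1160, 624]) cube([898, 290, 156]);
}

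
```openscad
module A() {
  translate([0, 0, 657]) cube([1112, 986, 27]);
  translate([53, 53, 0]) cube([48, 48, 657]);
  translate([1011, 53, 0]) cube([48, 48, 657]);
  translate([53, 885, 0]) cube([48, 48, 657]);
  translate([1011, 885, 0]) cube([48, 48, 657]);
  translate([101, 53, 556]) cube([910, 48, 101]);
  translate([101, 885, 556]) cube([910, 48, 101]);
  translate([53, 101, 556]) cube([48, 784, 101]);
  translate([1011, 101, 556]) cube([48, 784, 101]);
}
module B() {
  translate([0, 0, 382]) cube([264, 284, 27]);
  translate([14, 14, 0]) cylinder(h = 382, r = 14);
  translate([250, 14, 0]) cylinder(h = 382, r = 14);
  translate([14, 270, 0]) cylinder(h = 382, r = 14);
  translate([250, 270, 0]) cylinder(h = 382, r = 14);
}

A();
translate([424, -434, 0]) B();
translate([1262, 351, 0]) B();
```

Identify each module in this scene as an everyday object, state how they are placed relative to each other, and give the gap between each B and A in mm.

Each stool's nearest face is 150 mm from the table's bounding box.

A is a table. B is a stool. Two stools sit around the table at the −y, +x sides. The gap between each stool and the table is 150 mm.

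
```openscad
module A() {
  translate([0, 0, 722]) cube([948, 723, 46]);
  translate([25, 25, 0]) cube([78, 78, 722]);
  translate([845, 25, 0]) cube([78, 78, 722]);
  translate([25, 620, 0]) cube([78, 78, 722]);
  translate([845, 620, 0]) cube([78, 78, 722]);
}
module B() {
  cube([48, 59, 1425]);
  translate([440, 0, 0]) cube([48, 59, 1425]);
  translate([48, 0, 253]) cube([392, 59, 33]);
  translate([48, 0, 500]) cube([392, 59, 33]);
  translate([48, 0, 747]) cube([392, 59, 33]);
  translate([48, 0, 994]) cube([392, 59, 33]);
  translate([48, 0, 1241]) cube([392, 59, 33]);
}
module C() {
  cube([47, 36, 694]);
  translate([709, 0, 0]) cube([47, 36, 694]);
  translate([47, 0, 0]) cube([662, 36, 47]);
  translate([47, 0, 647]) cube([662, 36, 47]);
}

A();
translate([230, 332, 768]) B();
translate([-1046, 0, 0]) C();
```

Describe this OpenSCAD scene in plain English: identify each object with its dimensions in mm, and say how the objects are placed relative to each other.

A is a table: top 948 mm (x) × 723 mm (y), 46 mm thick, upper face at z = 768 mm, on four 78×78 mm square legs, each inset 25 mm from the nearest pair of top edges, running from z = 0 to the bottom of the top.

B is a wooden ladder with two side rails of 48×59 mm section and 1425 mm height, set 488 mm apart overall. Between them run 5 rectangular rungs (59 mm deep, 33 mm thick), front faces flush with the rails' −y face. The bottom of the first rung is 253 mm above the floor and each subsequent rung is 247 mm higher than the one below.

C is a rectangular picture frame lying in the x–z plane (depth along y). The opening is 662 mm wide (x) by 600 mm tall (z), surrounded by a border 47 mm wide on all four sides. The frame is 36 mm deep and is made of two full-height vertical stiles with two horizontal rails fitted between them.

The ladder is on top of the table, centred. The picture frame is on the floor beside the table on its −x side.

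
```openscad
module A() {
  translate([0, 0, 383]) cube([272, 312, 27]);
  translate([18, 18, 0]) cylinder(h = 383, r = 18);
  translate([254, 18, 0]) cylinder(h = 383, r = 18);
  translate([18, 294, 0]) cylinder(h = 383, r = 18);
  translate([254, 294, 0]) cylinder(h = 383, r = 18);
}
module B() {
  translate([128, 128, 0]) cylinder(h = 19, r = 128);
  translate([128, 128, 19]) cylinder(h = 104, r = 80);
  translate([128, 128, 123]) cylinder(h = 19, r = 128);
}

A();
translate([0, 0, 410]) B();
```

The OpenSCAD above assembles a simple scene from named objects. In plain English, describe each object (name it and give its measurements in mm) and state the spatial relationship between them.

A is a simple wooden stool: a rectangular seat 272 mm (x) by 312 mm (y), 27 mm thick, top face at z = 410 mm, on four round legs, each 36 mm in diameter. The legs rest on z = 0, each leg's axis is inset half a diameter from the nearest pair of seat edges (so the leg's bounding box is flush with the corner).

B is a spool: two coaxial disc flanges of radius 128 mm and thickness 19 mm, joined by a core cylinder of radius 80 mm and height 104 mm. The lower flange rests on z = 0 and the three cylinders share a vertical axis.

The spool is on top of the stool.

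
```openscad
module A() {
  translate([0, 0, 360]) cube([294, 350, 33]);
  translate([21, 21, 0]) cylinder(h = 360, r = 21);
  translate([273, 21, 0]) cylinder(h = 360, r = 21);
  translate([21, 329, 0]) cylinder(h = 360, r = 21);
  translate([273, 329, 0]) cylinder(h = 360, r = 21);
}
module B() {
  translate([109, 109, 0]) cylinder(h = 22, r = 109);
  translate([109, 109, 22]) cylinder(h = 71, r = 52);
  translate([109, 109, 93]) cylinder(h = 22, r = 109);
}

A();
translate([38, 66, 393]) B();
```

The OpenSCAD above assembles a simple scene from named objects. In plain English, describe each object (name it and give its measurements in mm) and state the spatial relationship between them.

A is a four-legged stool. The seat is a 294×350×33 mm slab whose top surface is at z = 393 mm; four round legs, each 42 mm in diameter, run from the floor (z = 0) to the underside of the seat, each leg's axis is inset half a diameter from the nearest pair of seat edges (so the leg's bounding box is flush with the corner).

B is a spool: two coaxial disc flanges of radius 109 mm and thickness 22 mm, joined by a core cylinder of radius 52 mm and height 71 mm. The lower flange rests on z = 0 and the three cylinders share a vertical axis.

The spool is on top of the stool, centred.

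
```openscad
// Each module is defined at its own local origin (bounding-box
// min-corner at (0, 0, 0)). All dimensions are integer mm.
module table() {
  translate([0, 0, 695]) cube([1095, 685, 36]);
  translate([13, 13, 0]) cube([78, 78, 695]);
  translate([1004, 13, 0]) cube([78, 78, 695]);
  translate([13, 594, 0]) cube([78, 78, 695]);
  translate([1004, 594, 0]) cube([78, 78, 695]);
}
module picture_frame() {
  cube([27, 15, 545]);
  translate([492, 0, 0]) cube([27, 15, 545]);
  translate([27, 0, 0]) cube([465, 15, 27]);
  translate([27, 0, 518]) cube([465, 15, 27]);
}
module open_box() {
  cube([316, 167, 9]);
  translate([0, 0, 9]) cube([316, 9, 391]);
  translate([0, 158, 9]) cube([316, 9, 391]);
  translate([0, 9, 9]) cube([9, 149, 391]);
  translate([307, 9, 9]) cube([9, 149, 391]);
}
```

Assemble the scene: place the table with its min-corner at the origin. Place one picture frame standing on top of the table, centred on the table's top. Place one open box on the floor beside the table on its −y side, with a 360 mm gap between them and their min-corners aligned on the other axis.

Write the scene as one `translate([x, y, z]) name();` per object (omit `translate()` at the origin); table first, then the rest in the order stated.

table();
translate([288, 335, 731]) picture_frame();
translate([0, -527, 0]) open_box();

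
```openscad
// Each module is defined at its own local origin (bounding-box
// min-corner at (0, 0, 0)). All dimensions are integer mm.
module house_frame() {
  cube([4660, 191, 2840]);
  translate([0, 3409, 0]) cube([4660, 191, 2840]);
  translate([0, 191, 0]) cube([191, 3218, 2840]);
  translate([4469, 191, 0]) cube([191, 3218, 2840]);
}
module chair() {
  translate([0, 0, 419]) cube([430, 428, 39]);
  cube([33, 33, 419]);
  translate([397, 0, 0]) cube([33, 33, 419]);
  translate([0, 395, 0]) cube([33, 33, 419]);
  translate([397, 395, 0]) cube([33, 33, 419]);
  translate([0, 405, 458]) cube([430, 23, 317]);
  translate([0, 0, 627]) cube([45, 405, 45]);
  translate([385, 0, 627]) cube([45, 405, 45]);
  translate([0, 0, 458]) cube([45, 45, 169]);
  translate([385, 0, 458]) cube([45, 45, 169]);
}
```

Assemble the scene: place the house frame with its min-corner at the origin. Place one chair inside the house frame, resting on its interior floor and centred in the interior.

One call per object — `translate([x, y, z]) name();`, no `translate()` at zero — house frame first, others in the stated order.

house_frame();
translate([2115, 1586, 0]) chair();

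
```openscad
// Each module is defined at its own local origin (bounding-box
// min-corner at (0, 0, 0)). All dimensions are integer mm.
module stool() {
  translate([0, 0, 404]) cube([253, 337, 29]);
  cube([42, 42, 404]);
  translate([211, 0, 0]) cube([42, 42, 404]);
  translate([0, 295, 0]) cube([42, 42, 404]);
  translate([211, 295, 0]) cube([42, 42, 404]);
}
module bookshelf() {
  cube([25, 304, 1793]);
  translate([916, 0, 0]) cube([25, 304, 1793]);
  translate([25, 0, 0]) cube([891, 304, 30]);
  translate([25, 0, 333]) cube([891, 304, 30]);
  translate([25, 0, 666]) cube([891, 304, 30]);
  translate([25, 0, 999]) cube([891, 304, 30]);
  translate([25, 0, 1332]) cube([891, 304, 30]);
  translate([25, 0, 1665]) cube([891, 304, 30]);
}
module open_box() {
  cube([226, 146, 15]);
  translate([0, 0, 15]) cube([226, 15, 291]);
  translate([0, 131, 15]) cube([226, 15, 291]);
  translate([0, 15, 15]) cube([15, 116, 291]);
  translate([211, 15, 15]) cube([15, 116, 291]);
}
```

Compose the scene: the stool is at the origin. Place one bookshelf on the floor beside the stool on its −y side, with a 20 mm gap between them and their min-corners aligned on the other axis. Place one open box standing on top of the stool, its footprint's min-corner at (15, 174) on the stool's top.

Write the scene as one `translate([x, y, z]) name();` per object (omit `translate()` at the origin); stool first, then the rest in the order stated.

stool();
translate([0, -324, 0]) bookshelf();
translate([15, 174, 433]) open_box();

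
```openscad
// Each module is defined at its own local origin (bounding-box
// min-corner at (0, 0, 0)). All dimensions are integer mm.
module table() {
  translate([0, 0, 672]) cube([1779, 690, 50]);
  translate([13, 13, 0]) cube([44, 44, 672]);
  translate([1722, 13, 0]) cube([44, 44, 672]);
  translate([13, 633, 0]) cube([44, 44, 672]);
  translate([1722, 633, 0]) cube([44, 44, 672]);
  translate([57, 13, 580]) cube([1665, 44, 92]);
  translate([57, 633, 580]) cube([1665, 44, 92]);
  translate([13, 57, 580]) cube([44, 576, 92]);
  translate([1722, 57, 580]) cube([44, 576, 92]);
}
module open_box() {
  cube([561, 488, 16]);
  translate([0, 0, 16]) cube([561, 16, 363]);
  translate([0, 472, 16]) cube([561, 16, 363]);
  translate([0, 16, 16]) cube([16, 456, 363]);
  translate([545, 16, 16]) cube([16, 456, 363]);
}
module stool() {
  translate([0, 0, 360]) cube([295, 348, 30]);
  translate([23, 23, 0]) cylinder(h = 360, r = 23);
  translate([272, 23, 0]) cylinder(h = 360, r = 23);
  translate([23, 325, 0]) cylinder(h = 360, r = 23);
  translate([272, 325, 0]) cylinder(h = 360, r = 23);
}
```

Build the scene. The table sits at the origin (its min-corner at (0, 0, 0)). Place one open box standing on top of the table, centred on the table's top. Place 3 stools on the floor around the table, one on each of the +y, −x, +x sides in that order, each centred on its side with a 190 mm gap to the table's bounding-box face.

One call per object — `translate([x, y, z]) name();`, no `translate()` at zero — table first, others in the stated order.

table();
translate([609, 101, 722]) open_box();
translate([742, 880, 0]) stool();
translate([-485, 171, 0]) stool();
translate([1969, 171, 0]) stool();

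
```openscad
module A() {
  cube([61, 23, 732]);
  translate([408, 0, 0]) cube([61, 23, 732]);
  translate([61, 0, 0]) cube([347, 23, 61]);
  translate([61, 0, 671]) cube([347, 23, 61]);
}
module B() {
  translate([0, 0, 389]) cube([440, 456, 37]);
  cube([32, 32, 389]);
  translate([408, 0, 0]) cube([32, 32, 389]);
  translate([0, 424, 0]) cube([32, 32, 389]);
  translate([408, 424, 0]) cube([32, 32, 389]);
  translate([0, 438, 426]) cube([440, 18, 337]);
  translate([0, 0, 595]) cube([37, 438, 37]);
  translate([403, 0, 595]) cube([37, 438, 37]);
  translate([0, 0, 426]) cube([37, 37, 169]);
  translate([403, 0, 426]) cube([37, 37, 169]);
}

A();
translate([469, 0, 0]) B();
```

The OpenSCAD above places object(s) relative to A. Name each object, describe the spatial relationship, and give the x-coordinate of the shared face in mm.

A is a picture frame. B is a chair. The chair is against the picture frame's +x side, with their −y faces flush. The x-coordinate of the shared face is 469 mm.

The picture frame's +x face and the chair's −x face are both at x = 469 mm.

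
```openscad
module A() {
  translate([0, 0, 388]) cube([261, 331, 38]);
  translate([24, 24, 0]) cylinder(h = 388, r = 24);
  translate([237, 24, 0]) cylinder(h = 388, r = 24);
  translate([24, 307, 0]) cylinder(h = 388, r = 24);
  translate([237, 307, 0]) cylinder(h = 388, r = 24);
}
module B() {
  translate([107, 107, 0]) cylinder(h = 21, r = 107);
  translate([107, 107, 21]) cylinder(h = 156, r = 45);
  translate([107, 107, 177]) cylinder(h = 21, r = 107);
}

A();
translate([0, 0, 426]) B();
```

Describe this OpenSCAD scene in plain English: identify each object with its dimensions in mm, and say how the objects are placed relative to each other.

A is a four-legged stool. The seat is a 261×331×38 mm slab whose top surface is at z = 426 mm; four round legs, each 48 mm in diameter, run from the floor (z = 0) to the underside of the seat, each leg's axis is inset half a diameter from the nearest pair of seat edges (so the leg's bounding box is flush with the corner).

B is a spool: two coaxial disc flanges of radius 107 mm and thickness 21 mm, joined by a core cylinder of radius 45 mm and height 156 mm. The lower flange rests on z = 0 and the three cylinders share a vertical axis.

The spool is on top of the stool.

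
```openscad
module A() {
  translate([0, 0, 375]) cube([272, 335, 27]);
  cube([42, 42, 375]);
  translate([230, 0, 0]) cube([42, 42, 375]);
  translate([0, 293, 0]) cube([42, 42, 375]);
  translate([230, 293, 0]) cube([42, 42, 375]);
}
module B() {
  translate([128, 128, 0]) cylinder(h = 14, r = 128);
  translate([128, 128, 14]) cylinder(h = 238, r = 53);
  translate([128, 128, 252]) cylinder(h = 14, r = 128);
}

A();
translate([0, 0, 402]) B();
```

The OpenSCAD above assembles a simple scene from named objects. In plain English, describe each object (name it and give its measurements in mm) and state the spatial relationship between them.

A is a four-legged stool. The seat is a 272×335×27 mm slab whose top surface is at z = 402 mm; four square legs, each 42×42 mm in cross-section, run from the floor (z = 0) to the underside of the seat, each flush with a corner of the seat.

B is a spool: two coaxial disc flanges of radius 128 mm and thickness 14 mm, joined by a core cylinder of radius 53 mm and height 238 mm. The lower flange rests on z = 0 and the three cylinders share a vertical axis.

The spool is on top of the stool.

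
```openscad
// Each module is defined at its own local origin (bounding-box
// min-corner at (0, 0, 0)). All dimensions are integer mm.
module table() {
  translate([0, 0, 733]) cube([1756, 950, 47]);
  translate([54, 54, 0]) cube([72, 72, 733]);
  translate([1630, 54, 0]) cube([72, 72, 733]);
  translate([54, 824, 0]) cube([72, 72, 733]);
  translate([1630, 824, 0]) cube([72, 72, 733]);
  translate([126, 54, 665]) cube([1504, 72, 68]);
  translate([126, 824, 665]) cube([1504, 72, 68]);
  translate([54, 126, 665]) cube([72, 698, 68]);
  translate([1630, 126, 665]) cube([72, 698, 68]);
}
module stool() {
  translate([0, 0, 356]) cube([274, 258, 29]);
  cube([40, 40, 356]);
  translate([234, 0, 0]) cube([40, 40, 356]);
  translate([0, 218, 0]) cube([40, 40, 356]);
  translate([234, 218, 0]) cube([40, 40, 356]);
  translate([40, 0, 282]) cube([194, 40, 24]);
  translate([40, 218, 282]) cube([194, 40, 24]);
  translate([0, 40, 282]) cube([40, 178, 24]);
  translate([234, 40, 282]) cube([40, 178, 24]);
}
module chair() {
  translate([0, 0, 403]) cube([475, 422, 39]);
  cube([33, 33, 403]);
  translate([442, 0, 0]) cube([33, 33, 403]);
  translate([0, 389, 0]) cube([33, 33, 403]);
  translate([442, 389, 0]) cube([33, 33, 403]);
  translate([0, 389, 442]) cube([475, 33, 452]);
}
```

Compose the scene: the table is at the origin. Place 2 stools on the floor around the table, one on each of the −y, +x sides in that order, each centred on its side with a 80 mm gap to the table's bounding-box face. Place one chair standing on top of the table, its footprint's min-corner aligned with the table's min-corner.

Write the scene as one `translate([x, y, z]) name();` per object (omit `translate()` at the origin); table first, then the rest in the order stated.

table();
translate([741, -338, 0]) stool();
translate([1836, 346, 0]) stool();
translate([0, 0, 780]) chair();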